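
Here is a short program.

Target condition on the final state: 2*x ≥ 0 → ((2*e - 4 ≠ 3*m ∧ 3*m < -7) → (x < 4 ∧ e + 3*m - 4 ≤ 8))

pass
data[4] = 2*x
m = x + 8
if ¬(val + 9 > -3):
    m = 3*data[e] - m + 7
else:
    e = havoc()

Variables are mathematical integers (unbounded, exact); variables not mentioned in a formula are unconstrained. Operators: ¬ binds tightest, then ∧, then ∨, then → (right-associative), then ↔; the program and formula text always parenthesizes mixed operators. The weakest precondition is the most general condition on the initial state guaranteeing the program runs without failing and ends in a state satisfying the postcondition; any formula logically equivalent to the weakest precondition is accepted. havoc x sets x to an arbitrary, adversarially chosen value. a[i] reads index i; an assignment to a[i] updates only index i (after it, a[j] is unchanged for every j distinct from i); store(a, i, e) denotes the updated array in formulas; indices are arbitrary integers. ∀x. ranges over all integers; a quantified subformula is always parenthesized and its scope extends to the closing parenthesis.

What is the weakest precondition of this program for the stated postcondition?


Working backward. After the program, the postcondition 2*x ≥ 0 → ((2*e - 4 ≠ 3*m ∧ 3*m < -7) → (x < 4 ∧ e + 3*m - 4 ≤ 8)) must hold; in canonical form it is 2*x ≥ 0 → ((2*e ≠ 3*m + 4 ∧ 3*m < -7) → (x < 4 ∧ e + 3*m ≤ 12)).
Then branch requires 2*x ≥ 0 → ((2*e + 3*m ≠ 9*data[e] + 25 ∧ 9*data[e] < 3*m - 28) → (x < 4 ∧ 9*data[e] + e ≤ 3*m - 9)); else branch requires ∀e_1. (2*x ≥ 0 → ((2*e_1 ≠ 3*m + 4 ∧ 3*m < -7) → (x < 4 ∧ e_1 + 3*m ≤ 12))).
Before the if: ((¬(val > -12)) → (2*x ≥ 0 → ((2*e + 3*m ≠ 9*data[e] + 25 ∧ 9*data[e] < 3*m - 28) → (x < 4 ∧ 9*data[e] + e ≤ 3*m - 9)))) ∧ (val > -12 → (∀e_1. (2*x ≥ 0 → ((2*e_1 ≠ 3*m + 4 ∧ 3*m < -7) → (x < 4 ∧ e_1 + 3*m ≤ 12)))))
Before m := x + 8: ((¬(val > -12)) → (2*x ≥ 0 → ((2*e + 3*x ≠ 9*data[e] + 1 ∧ 9*data[e] < 3*x - 4) → (x < 4 ∧ 9*data[e] + e ≤ 3*x + 15)))) ∧ (val > -12 → (∀e_1. (2*x ≥ 0 → ((2*e_1 ≠ 3*x + 28 ∧ 3*x < -31) → (x < 4 ∧ e_1 + 3*x ≤ -12)))))
Before data[4] := 2*x: ((¬(val > -12)) → (2*x ≥ 0 → ((2*e + 3*x ≠ 9*store(data, 4, 2*x)[e] + 1 ∧ 9*store(data, 4, 2*x)[e] < 3*x - 4) → (x < 4 ∧ 9*store(data, 4, 2*x)[e] + e ≤ 3*x + 15)))) ∧ (val > -12 → (∀e_1. (2*x ≥ 0 → ((2*e_1 ≠ 3*x + 28 ∧ 3*x < -31) → (x < 4 ∧ e_1 + 3*x ≤ -12)))))
Before skip: ((¬(val > -12)) → (2*x ≥ 0 → ((2*e + 3*x ≠ 9*store(data, 4, 2*x)[e] + 1 ∧ 9*store(data, 4, 2*x)[e] < 3*x - 4) → (x < 4 ∧ 9*store(data, 4, 2*x)[e] + e ≤ 3*x + 15)))) ∧ (val > -12 → (∀e_1. (2*x ≥ 0 → ((2*e_1 ≠ 3*x + 28 ∧ 3*x < -31) → (x < 4 ∧ e_1 + 3*x ≤ -12)))))
Answer: WP = ((¬(val > -12)) → (2*x ≥ 0 → ((2*e + 3*x ≠ 9*store(data, 4, 2*x)[e] + 1 ∧ 9*store(data, 4, 2*x)[e] < 3*x - 4) → (x < 4 ∧ 9*store(data, 4, 2*x)[e] + e ≤ 3*x + 15)))) ∧ (val > -12 → (∀e_1. (2*x ≥ 0 → ((2*e_1 ≠ 3*x + 28 ∧ 3*x < -31) → (x < 4 ∧ e_1 + 3*x ≤ -12)))))


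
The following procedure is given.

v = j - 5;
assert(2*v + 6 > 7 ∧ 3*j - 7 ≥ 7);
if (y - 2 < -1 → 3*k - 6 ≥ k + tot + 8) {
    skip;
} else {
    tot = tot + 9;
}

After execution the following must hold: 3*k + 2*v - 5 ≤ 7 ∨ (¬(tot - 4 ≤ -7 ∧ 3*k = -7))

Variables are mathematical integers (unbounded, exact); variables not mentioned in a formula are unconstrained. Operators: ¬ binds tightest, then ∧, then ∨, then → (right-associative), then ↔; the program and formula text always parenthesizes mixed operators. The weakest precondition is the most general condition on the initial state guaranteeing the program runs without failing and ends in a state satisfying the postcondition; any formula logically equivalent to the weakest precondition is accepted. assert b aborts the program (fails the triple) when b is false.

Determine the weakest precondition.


Working backward. After the program, the postcondition 3*k + 2*v - 5 ≤ 7 ∨ (¬(tot - 4 ≤ -7 ∧ 3*k = -7)) must hold; in canonical form it is 3*k + 2*v ≤ 12 ∨ (¬(tot ≤ -3 ∧ 3*k = -7)).
Then branch requires 3*k + 2*v ≤ 12 ∨ (¬(tot ≤ -3 ∧ 3*k = -7)); else branch requires 3*k + 2*v ≤ 12 ∨ (¬(tot ≤ -12 ∧ 3*k = -7)).
Before the if: ((y < 1 → 2*k ≥ tot + 14) → (3*k + 2*v ≤ 12 ∨ (¬(tot ≤ -3 ∧ 3*k = -7)))) ∧ ((¬(y < 1 → 2*k ≥ tot + 14)) → (3*k + 2*v ≤ 12 ∨ (¬(tot ≤ -12 ∧ 3*k = -7))))
Before assert 2*v + 6 > 7 ∧ 3*j - 7 ≥ 7: 2*v > 1 ∧ 3*j ≥ 14 ∧ ((y < 1 → 2*k ≥ tot + 14) → (3*k + 2*v ≤ 12 ∨ (¬(tot ≤ -3 ∧ 3*k = -7)))) ∧ ((¬(y < 1 → 2*k ≥ tot + 14)) → (3*k + 2*v ≤ 12 ∨ (¬(tot ≤ -12 ∧ 3*k = -7))))
Before v := j - 5: 2*j > 11 ∧ 3*j ≥ 14 ∧ ((y < 1 → 2*k ≥ tot + 14) → (2*j + 3*k ≤ 22 ∨ (¬(tot ≤ -3 ∧ 3*k = -7)))) ∧ ((¬(y < 1 → 2*k ≥ tot + 14)) → (2*j + 3*k ≤ 22 ∨ (¬(tot ≤ -12 ∧ 3*k = -7))))
Answer: WP = 2*j > 11 ∧ 3*j ≥ 14 ∧ ((y < 1 → 2*k ≥ tot + 14) → (2*j + 3*k ≤ 22 ∨ (¬(tot ≤ -3 ∧ 3*k = -7)))) ∧ ((¬(y < 1 → 2*k ≥ tot + 14)) → (2*j + 3*k ≤ 22 ∨ (¬(tot ≤ -12 ∧ 3*k = -7))))


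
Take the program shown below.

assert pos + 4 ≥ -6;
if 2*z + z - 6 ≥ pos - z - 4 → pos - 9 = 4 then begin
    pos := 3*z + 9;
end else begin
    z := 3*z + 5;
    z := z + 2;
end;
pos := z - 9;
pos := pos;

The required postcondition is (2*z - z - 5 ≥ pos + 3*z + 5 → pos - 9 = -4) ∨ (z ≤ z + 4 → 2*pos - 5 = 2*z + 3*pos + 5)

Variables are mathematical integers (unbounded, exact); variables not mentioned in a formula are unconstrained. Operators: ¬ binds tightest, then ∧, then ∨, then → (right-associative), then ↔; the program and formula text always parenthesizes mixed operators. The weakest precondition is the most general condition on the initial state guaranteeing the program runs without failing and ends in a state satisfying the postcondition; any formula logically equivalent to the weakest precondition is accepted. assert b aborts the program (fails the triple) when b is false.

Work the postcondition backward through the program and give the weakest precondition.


Working backward. After the program, the postcondition (2*z - z - 5 ≥ pos + 3*z + 5 → pos - 9 = -4) ∨ (z ≤ z + 4 → 2*pos - 5 = 2*z + 3*pos + 5) must hold; in canonical form it is (pos + 2*z ≤ -10 → pos = 5) ∨ pos + 2*z = -10.
Before pos := pos: (pos + 2*z ≤ -10 → pos = 5) ∨ pos + 2*z = -10
Before pos := z - 9: (3*z ≤ -1 → z = 14) ∨ 3*z = -1
Then branch requires (3*z ≤ -1 → z = 14) ∨ 3*z = -1; else branch requires (9*z ≤ -22 → 3*z = 7) ∨ 9*z = -22.
Before the if: ((4*z ≥ pos + 2 → pos = 13) → ((3*z ≤ -1 → z = 14) ∨ 3*z = -1)) ∧ ((¬(4*z ≥ pos + 2 → pos = 13)) → ((9*z ≤ -22 → 3*z = 7) ∨ 9*z = -22))
Before assert pos + 4 ≥ -6: pos ≥ -10 ∧ ((4*z ≥ pos + 2 → pos = 13) → ((3*z ≤ -1 → z = 14) ∨ 3*z = -1)) ∧ ((¬(4*z ≥ pos + 2 → pos = 13)) → ((9*z ≤ -22 → 3*z = 7) ∨ 9*z = -22))
Answer: WP = pos ≥ -10 ∧ ((4*z ≥ pos + 2 → pos = 13) → ((3*z ≤ -1 → z = 14) ∨ 3*z = -1)) ∧ ((¬(4*z ≥ pos + 2 → pos = 13)) → ((9*z ≤ -22 → 3*z = 7) ∨ 9*z = -22))


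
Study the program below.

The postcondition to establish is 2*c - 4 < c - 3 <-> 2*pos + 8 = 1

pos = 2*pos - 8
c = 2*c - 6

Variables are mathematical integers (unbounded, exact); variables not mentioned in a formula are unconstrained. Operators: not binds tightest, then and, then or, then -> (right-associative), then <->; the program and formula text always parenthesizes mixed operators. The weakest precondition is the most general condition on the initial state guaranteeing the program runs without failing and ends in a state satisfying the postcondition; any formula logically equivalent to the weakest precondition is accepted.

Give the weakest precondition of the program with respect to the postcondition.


Working backward. After the program, the postcondition 2*c - 4 < c - 3 <-> 2*pos + 8 = 1 must hold; in canonical form it is c < 1 <-> 2*pos = -7.
Before c := 2*c - 6: 2*c < 7 <-> 2*pos = -7
Before pos := 2*pos - 8: 2*c < 7 <-> 4*pos = 9
Answer: WP = 2*c < 7 <-> 4*pos = 9


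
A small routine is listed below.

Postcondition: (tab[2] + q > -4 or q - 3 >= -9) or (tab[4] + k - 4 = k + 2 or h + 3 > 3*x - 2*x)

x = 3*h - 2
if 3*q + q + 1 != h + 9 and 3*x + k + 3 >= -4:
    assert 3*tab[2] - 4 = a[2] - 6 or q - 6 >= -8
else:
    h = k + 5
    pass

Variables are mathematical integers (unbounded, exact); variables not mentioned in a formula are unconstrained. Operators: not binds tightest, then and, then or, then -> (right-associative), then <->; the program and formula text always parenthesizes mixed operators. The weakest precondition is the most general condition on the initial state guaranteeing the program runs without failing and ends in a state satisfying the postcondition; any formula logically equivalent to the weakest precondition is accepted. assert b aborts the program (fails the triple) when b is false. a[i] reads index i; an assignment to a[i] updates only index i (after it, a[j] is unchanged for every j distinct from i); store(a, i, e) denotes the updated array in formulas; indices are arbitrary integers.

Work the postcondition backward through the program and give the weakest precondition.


Working backward. After the program, the postcondition (tab[2] + q > -4 or q - 3 >= -9) or (tab[4] + k - 4 = k + 2 or h + 3 > 3*x - 2*x) must hold; in canonical form it is tab[2] + q > -4 or q >= -6 or tab[4] = 6 or h > x - 3.
Then branch requires (3*tab[2] = a[2] - 2 or q >= -2) and (tab[2] + q > -4 or q >= -6 or tab[4] = 6 or h > x - 3); else branch requires tab[2] + q > -4 or q >= -6 or tab[4] = 6 or k > x - 8.
Before the if: ((4*q != h + 8 and k + 3*x >= -7) -> ((3*tab[2] = a[2] - 2 or q >= -2) and (tab[2] + q > -4 or q >= -6 or tab[4] = 6 or h > x - 3))) and ((not (4*q != h + 8 and k + 3*x >= -7)) -> (tab[2] + q > -4 or q >= -6 or tab[4] = 6 or k > x - 8))
Before x := 3*h - 2: ((4*q != h + 8 and 9*h + k >= -1) -> ((3*tab[2] = a[2] - 2 or q >= -2) and (tab[2] + q > -4 or q >= -6 or tab[4] = 6 or 2*h < 5))) and ((not (4*q != h + 8 and 9*h + k >= -1)) -> (tab[2] + q > -4 or q >= -6 or tab[4] = 6 or k > 3*h - 10))
Answer: WP = ((4*q != h + 8 and 9*h + k >= -1) -> ((3*tab[2] = a[2] - 2 or q >= -2) and (tab[2] + q > -4 or q >= -6 or tab[4] = 6 or 2*h < 5))) and ((not (4*q != h + 8 and 9*h + k >= -1)) -> (tab[2] + q > -4 or q >= -6 or tab[4] = 6 or k > 3*h - 10))


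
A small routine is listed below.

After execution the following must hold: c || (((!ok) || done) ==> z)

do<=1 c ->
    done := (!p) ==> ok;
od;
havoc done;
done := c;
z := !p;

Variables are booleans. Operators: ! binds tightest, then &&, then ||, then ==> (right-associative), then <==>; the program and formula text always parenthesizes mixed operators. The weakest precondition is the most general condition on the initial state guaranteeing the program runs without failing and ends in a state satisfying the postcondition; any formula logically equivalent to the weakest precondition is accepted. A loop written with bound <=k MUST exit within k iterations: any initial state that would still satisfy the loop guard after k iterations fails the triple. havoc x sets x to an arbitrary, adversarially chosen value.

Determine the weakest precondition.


Working backward. After the program, c || (((!ok) || done) ==> z) must hold.
Before z := !p: c || (((!ok) || done) ==> (!p))
Before done := c: c || (((!ok) || c) ==> (!p))
Before havoc done: c || (((!ok) || c) ==> (!p))
Before the loop (bound <=1), unroll the exhaustion recursion (WP_0 = exit-now case; WP_j = one more guarded iteration, up to j = 1):
  WP_0: (!c) && (c || (((!ok) || c) ==> (!p)))
  WP_1: (c ==> ((!c) && (c || (((!ok) || c) ==> (!p))))) && ((!c) ==> (c || (((!ok) || c) ==> (!p))))
So before the loop: (c ==> ((!c) && (c || (((!ok) || c) ==> (!p))))) && ((!c) ==> (c || (((!ok) || c) ==> (!p))))
Answer: WP = (c ==> ((!c) && (c || (((!ok) || c) ==> (!p))))) && ((!c) ==> (c || (((!ok) || c) ==> (!p))))


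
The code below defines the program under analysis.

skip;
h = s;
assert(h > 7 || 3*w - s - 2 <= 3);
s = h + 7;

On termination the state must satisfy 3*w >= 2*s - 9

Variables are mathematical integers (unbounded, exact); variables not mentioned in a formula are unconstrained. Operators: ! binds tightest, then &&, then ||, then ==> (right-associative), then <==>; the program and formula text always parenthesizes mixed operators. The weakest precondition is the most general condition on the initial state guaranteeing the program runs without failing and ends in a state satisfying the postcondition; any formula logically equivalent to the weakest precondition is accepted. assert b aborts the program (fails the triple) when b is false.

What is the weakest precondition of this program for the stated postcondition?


Working backward. After the program, 3*w >= 2*s - 9 must hold.
Before s := h + 7: 3*w >= 2*h + 5
Before assert h > 7 || 3*w - s - 2 <= 3: (h > 7 || 3*w <= s + 5) && 3*w >= 2*h + 5
Before h := s: (s > 7 || 3*w <= s + 5) && 3*w >= 2*s + 5
Before skip: (s > 7 || 3*w <= s + 5) && 3*w >= 2*s + 5
Answer: WP = (s > 7 || 3*w <= s + 5) && 3*w >= 2*s + 5


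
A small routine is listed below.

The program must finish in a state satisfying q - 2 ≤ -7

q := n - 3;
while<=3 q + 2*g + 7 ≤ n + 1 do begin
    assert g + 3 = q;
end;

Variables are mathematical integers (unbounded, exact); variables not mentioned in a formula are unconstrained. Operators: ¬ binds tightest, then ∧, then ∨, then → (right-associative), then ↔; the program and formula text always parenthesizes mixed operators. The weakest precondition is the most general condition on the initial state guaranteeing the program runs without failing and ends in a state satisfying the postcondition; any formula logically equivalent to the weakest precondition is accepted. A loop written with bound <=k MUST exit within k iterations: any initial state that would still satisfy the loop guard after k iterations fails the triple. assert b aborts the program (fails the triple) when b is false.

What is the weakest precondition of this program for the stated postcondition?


Working backward. After the program, the postcondition q - 2 ≤ -7 must hold; in canonical form it is q ≤ -5.
Before the loop (bound <=3), unroll the exhaustion recursion (WP_0 = exit-now case; WP_j = one more guarded iteration, up to j = 3):
  WP_0: (¬(2*g + q ≤ n - 6)) ∧ q ≤ -5
  WP_1: (2*g + q ≤ n - 6 → (g = q - 3 ∧ (¬(2*g + q ≤ n - 6)) ∧ q ≤ -5)) ∧ ((¬(2*g + q ≤ n - 6)) → q ≤ -5)
  WP_2: (2*g + q ≤ n - 6 → (g = q - 3 ∧ (2*g + q ≤ n - 6 → (g = q - 3 ∧ (¬(2*g + q ≤ n - 6)) ∧ q ≤ -5)) ∧ ((¬(2*g + q ≤ n - 6)) → q ≤ -5))) ∧ ((¬(2*g + q ≤ n - 6)) → q ≤ -5)
  WP_3: (2*g + q ≤ n - 6 → (g = q - 3 ∧ (2*g + q ≤ n - 6 → (g = q - 3 ∧ (2*g + q ≤ n - 6 → (g = q - 3 ∧ (¬(2*g + q ≤ n - 6)) ∧ q ≤ -5)) ∧ ((¬(2*g + q ≤ n - 6)) → q ≤ -5))) ∧ ((¬(2*g + q ≤ n - 6)) → q ≤ -5))) ∧ ((¬(2*g + q ≤ n - 6)) → q ≤ -5)
So before the loop: (2*g + q ≤ n - 6 → (g = q - 3 ∧ (2*g + q ≤ n - 6 → (g = q - 3 ∧ (2*g + q ≤ n - 6 → (g = q - 3 ∧ (¬(2*g + q ≤ n - 6)) ∧ q ≤ -5)) ∧ ((¬(2*g + q ≤ n - 6)) → q ≤ -5))) ∧ ((¬(2*g + q ≤ n - 6)) → q ≤ -5))) ∧ ((¬(2*g + q ≤ n - 6)) → q ≤ -5)
Before q := n - 3: (2*g ≤ -3 → (g = n - 6 ∧ (2*g ≤ -3 → (g = n - 6 ∧ (2*g ≤ -3 → (g = n - 6 ∧ (¬(2*g ≤ -3)) ∧ n ≤ -2)) ∧ ((¬(2*g ≤ -3)) → n ≤ -2))) ∧ ((¬(2*g ≤ -3)) → n ≤ -2))) ∧ ((¬(2*g ≤ -3)) → n ≤ -2)
Answer: WP = (2*g ≤ -3 → (g = n - 6 ∧ (2*g ≤ -3 → (g = n - 6 ∧ (2*g ≤ -3 → (g = n - 6 ∧ (¬(2*g ≤ -3)) ∧ n ≤ -2)) ∧ ((¬(2*g ≤ -3)) → n ≤ -2))) ∧ ((¬(2*g ≤ -3)) → n ≤ -2))) ∧ ((¬(2*g ≤ -3)) → n ≤ -2)


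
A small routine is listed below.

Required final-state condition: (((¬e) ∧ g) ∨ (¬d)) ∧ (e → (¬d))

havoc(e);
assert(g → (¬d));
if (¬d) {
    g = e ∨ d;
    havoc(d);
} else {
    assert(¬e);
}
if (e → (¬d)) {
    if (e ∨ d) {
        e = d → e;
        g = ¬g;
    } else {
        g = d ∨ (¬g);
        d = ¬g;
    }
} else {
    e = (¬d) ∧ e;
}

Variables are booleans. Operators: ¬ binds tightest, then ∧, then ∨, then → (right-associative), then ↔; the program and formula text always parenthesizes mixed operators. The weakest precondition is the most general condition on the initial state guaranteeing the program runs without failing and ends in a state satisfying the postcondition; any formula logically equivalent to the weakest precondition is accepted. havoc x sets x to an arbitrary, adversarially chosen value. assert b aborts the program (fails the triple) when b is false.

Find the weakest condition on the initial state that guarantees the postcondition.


Working backward. After the program, (((¬e) ∧ g) ∨ (¬d)) ∧ (e → (¬d)) must hold.
Then branch requires ((e ∨ d) → ((((¬(d → e)) ∧ (¬g)) ∨ (¬d)) ∧ ((d → e) → (¬d)))) ∧ ((¬(e ∨ d)) → ((((¬e) ∧ (d ∨ (¬g))) ∨ d ∨ (¬g)) ∧ (e → (d ∨ (¬g))))); else branch requires (((¬((¬d) ∧ e)) ∧ g) ∨ (¬d)) ∧ (((¬d) ∧ e) → (¬d)).
Before the if: ((e → (¬d)) → (((e ∨ d) → ((((¬(d → e)) ∧ (¬g)) ∨ (¬d)) ∧ ((d → e) → (¬d)))) ∧ ((¬(e ∨ d)) → ((((¬e) ∧ (d ∨ (¬g))) ∨ d ∨ (¬g)) ∧ (e → (d ∨ (¬g))))))) ∧ ((¬(e → (¬d))) → ((((¬((¬d) ∧ e)) ∧ g) ∨ (¬d)) ∧ (((¬d) ∧ e) → (¬d))))
Then branch requires ((¬e) → ((¬e) ∧ (¬(e ∨ d)))) ∧ (e → (e ∨ d)) ∧ ((¬e) → ((((¬e) ∧ (¬(e ∨ d))) ∨ (¬(e ∨ d))) ∧ (e → (¬(e ∨ d))))); else branch requires (¬e) ∧ ((e → (¬d)) → (((e ∨ d) → ((((¬(d → e)) ∧ (¬g)) ∨ (¬d)) ∧ ((d → e) → (¬d)))) ∧ ((¬(e ∨ d)) → ((((¬e) ∧ (d ∨ (¬g))) ∨ d ∨ (¬g)) ∧ (e → (d ∨ (¬g))))))) ∧ ((¬(e → (¬d))) → ((((¬((¬d) ∧ e)) ∧ g) ∨ (¬d)) ∧ (((¬d) ∧ e) → (¬d)))).
Before the if: ((¬d) → (((¬e) → ((¬e) ∧ (¬(e ∨ d)))) ∧ (e → (e ∨ d)) ∧ ((¬e) → ((((¬e) ∧ (¬(e ∨ d))) ∨ (¬(e ∨ d))) ∧ (e → (¬(e ∨ d))))))) ∧ (d → ((¬e) ∧ ((e → (¬d)) → (((e ∨ d) → ((((¬(d → e)) ∧ (¬g)) ∨ (¬d)) ∧ ((d → e) → (¬d)))) ∧ ((¬(e ∨ d)) → ((((¬e) ∧ (d ∨ (¬g))) ∨ d ∨ (¬g)) ∧ (e → (d ∨ (¬g))))))) ∧ ((¬(e → (¬d))) → ((((¬((¬d) ∧ e)) ∧ g) ∨ (¬d)) ∧ (((¬d) ∧ e) → (¬d))))))
Before assert g → (¬d): (g → (¬d)) ∧ ((¬d) → (((¬e) → ((¬e) ∧ (¬(e ∨ d)))) ∧ (e → (e ∨ d)) ∧ ((¬e) → ((((¬e) ∧ (¬(e ∨ d))) ∨ (¬(e ∨ d))) ∧ (e → (¬(e ∨ d))))))) ∧ (d → ((¬e) ∧ ((e → (¬d)) → (((e ∨ d) → ((((¬(d → e)) ∧ (¬g)) ∨ (¬d)) ∧ ((d → e) → (¬d)))) ∧ ((¬(e ∨ d)) → ((((¬e) ∧ (d ∨ (¬g))) ∨ d ∨ (¬g)) ∧ (e → (d ∨ (¬g))))))) ∧ ((¬(e → (¬d))) → ((((¬((¬d) ∧ e)) ∧ g) ∨ (¬d)) ∧ (((¬d) ∧ e) → (¬d))))))
Before havoc e: (g → (¬d)) ∧ (¬d) ∧ (d → ((d → ((d ∧ (¬g)) ∨ (¬d))) ∧ ((¬d) → (d ∨ (¬g)))))
Answer: WP = (g → (¬d)) ∧ (¬d) ∧ (d → ((d → ((d ∧ (¬g)) ∨ (¬d))) ∧ ((¬d) → (d ∨ (¬g)))))


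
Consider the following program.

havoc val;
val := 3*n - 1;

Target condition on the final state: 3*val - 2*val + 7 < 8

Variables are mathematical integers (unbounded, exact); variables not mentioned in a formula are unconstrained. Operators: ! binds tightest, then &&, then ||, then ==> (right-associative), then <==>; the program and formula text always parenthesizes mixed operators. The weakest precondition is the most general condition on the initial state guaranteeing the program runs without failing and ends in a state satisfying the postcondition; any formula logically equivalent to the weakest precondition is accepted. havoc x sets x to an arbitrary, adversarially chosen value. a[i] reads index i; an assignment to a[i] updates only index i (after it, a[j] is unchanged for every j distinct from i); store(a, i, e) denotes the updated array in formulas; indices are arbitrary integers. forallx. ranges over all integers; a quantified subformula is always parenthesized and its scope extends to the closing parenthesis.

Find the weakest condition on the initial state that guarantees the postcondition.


Working backward. After the program, the postcondition 3*val - 2*val + 7 < 8 must hold; in canonical form it is val < 1.
Before val := 3*n - 1: 3*n < 2
Before havoc val: 3*n < 2
Answer: WP = 3*n < 2


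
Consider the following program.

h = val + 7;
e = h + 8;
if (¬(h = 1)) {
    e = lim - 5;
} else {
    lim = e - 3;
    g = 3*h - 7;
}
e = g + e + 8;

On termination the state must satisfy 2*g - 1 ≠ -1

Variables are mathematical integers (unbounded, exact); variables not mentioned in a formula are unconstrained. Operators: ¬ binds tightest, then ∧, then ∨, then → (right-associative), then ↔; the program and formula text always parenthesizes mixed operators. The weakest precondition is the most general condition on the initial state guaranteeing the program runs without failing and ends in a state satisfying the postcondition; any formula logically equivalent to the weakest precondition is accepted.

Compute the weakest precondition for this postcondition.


Working backward. After the program, the postcondition 2*g - 1 ≠ -1 must hold; in canonical form it is 2*g ≠ 0.
Before e := g + e + 8: 2*g ≠ 0
Then branch requires 2*g ≠ 0; else branch requires 6*h ≠ 14.
Before the if: ((¬(h = 1)) → 2*g ≠ 0) ∧ (h = 1 → 6*h ≠ 14)
Before e := h + 8: ((¬(h = 1)) → 2*g ≠ 0) ∧ (h = 1 → 6*h ≠ 14)
Before h := val + 7: ((¬(val = -6)) → 2*g ≠ 0) ∧ (val = -6 → 6*val ≠ -28)
Answer: WP = ((¬(val = -6)) → 2*g ≠ 0) ∧ (val = -6 → 6*val ≠ -28)


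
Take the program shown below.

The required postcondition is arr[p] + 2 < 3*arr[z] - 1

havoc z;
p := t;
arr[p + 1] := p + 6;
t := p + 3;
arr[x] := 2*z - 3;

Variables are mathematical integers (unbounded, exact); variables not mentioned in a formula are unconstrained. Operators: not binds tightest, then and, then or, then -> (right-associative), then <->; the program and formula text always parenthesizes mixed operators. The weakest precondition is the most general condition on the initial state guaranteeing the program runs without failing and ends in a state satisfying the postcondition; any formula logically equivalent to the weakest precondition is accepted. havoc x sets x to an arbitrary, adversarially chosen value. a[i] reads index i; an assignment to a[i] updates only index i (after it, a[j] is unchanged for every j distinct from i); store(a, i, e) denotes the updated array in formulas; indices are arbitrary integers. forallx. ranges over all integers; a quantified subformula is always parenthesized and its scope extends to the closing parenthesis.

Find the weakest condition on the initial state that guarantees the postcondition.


Working backward. After the program, the postcondition arr[p] + 2 < 3*arr[z] - 1 must hold; in canonical form it is arr[p] < 3*arr[z] - 3.
Before arr[x] := 2*z - 3: store(arr, x, 2*z - 3)[p] < 3*store(arr, x, 2*z - 3)[z] - 3
Before t := p + 3: store(arr, x, 2*z - 3)[p] < 3*store(arr, x, 2*z - 3)[z] - 3
Before arr[p + 1] := p + 6: store(store(arr, p + 1, p + 6), x, 2*z - 3)[p] < 3*store(store(arr, p + 1, p + 6), x, 2*z - 3)[z] - 3
Before p := t: store(store(arr, t + 1, t + 6), x, 2*z - 3)[t] < 3*store(store(arr, t + 1, t + 6), x, 2*z - 3)[z] - 3
Before havoc z: forall z_1. store(store(arr, t + 1, t + 6), x, 2*z_1 - 3)[t] < 3*store(store(arr, t + 1, t + 6), x, 2*z_1 - 3)[z_1] - 3
Answer: WP = forall z_1. store(store(arr, t + 1, t + 6), x, 2*z_1 - 3)[t] < 3*store(store(arr, t + 1, t + 6), x, 2*z_1 - 3)[z_1] - 3


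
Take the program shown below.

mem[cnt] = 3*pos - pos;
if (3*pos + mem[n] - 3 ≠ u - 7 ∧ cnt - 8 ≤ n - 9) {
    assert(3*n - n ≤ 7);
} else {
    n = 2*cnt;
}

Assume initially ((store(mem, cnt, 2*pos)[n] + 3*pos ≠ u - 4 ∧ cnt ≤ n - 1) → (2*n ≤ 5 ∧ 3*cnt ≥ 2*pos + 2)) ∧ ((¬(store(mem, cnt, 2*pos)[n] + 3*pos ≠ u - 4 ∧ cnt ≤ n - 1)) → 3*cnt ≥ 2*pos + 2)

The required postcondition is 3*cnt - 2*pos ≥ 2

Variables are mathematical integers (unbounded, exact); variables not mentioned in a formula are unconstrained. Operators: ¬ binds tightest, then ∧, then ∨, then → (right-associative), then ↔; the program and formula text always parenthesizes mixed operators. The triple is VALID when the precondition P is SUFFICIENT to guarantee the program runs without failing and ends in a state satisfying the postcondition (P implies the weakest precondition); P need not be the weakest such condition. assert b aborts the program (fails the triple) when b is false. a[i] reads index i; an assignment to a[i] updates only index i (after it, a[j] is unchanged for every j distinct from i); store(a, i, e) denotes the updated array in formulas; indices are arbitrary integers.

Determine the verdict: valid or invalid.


Working backward. After the program, the postcondition 3*cnt - 2*pos ≥ 2 must hold; in canonical form it is 3*cnt ≥ 2*pos + 2.
Then branch requires 2*n ≤ 7 ∧ 3*cnt ≥ 2*pos + 2; else branch requires 3*cnt ≥ 2*pos + 2.
Before the if: ((mem[n] + 3*pos ≠ u - 4 ∧ cnt ≤ n - 1) → (2*n ≤ 7 ∧ 3*cnt ≥ 2*pos + 2)) ∧ ((¬(mem[n] + 3*pos ≠ u - 4 ∧ cnt ≤ n - 1)) → 3*cnt ≥ 2*pos + 2)
Before mem[cnt] := 3*pos - pos: ((store(mem, cnt, 2*pos)[n] + 3*pos ≠ u - 4 ∧ cnt ≤ n - 1) → (2*n ≤ 7 ∧ 3*cnt ≥ 2*pos + 2)) ∧ ((¬(store(mem, cnt, 2*pos)[n] + 3*pos ≠ u - 4 ∧ cnt ≤ n - 1)) → 3*cnt ≥ 2*pos + 2)
The weakest precondition is ((store(mem, cnt, 2*pos)[n] + 3*pos ≠ u - 4 ∧ cnt ≤ n - 1) → (2*n ≤ 7 ∧ 3*cnt ≥ 2*pos + 2)) ∧ ((¬(store(mem, cnt, 2*pos)[n] + 3*pos ≠ u - 4 ∧ cnt ≤ n - 1)) → 3*cnt ≥ 2*pos + 2).
Check whether ((store(mem, cnt, 2*pos)[n] + 3*pos ≠ u - 4 ∧ cnt ≤ n - 1) → (2*n ≤ 5 ∧ 3*cnt ≥ 2*pos + 2)) ∧ ((¬(store(mem, cnt, 2*pos)[n] + 3*pos ≠ u - 4 ∧ cnt ≤ n - 1)) → 3*cnt ≥ 2*pos + 2) implies it.
Every state satisfying the precondition satisfies the weakest precondition: the implication holds.
Answer: valid


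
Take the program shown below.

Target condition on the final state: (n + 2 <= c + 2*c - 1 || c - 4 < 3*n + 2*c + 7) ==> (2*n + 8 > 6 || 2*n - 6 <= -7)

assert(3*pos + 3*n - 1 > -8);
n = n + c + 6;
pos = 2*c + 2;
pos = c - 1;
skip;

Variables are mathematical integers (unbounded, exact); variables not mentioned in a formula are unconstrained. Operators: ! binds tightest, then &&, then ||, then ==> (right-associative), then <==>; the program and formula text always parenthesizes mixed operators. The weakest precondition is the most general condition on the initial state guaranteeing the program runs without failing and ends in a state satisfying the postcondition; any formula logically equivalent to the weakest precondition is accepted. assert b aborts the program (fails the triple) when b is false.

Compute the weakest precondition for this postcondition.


Working backward. After the program, the postcondition (n + 2 <= c + 2*c - 1 || c - 4 < 3*n + 2*c + 7) ==> (2*n + 8 > 6 || 2*n - 6 <= -7) must hold; in canonical form it is (n <= 3*c - 3 || c + 3*n > -11) ==> (2*n > -2 || 2*n <= -1).
Before skip: (n <= 3*c - 3 || c + 3*n > -11) ==> (2*n > -2 || 2*n <= -1)
Before pos := c - 1: (n <= 3*c - 3 || c + 3*n > -11) ==> (2*n > -2 || 2*n <= -1)
Before pos := 2*c + 2: (n <= 3*c - 3 || c + 3*n > -11) ==> (2*n > -2 || 2*n <= -1)
Before n := n + c + 6: (n <= 2*c - 9 || 4*c + 3*n > -29) ==> (2*c + 2*n > -14 || 2*c + 2*n <= -13)
Before assert 3*pos + 3*n - 1 > -8: 3*n + 3*pos > -7 && ((n <= 2*c - 9 || 4*c + 3*n > -29) ==> (2*c + 2*n > -14 || 2*c + 2*n <= -13))
Answer: WP = 3*n + 3*pos > -7 && ((n <= 2*c - 9 || 4*c + 3*n > -29) ==> (2*c + 2*n > -14 || 2*c + 2*n <= -13))


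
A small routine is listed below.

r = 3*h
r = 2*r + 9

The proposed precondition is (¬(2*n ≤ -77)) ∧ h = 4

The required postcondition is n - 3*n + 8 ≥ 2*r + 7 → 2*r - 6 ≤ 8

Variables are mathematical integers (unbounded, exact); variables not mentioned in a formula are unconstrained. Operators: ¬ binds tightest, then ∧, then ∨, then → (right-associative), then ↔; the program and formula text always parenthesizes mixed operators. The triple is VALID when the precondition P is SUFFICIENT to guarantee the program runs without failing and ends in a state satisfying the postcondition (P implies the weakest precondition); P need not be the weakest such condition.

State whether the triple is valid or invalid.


Working backward. After the program, the postcondition n - 3*n + 8 ≥ 2*r + 7 → 2*r - 6 ≤ 8 must hold; in canonical form it is 2*n + 2*r ≤ 1 → 2*r ≤ 14.
Before r := 2*r + 9: 2*n + 4*r ≤ -17 → 4*r ≤ -4
Before r := 3*h: 12*h + 2*n ≤ -17 → 12*h ≤ -4
The weakest precondition is 12*h + 2*n ≤ -17 → 12*h ≤ -4.
Check whether (¬(2*n ≤ -77)) ∧ h = 4 implies it.
Countermodel: at the initial state h = 4, n = -38, the precondition holds but the weakest precondition fails.
Answer: invalid


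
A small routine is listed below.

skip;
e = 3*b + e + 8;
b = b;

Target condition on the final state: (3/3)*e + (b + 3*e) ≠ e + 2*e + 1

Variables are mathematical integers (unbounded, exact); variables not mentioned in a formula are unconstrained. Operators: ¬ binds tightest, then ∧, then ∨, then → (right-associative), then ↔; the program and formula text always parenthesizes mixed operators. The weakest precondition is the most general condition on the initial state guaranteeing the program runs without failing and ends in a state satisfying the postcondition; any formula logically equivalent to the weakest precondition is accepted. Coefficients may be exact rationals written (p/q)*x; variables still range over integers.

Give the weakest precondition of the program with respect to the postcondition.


Working backward. After the program, the postcondition (3/3)*e + (b + 3*e) ≠ e + 2*e + 1 must hold; in canonical form it is b + e ≠ 1.
Before b := b: b + e ≠ 1
Before e := 3*b + e + 8: 4*b + e ≠ -7
Before skip: 4*b + e ≠ -7
Answer: WP = 4*b + e ≠ -7


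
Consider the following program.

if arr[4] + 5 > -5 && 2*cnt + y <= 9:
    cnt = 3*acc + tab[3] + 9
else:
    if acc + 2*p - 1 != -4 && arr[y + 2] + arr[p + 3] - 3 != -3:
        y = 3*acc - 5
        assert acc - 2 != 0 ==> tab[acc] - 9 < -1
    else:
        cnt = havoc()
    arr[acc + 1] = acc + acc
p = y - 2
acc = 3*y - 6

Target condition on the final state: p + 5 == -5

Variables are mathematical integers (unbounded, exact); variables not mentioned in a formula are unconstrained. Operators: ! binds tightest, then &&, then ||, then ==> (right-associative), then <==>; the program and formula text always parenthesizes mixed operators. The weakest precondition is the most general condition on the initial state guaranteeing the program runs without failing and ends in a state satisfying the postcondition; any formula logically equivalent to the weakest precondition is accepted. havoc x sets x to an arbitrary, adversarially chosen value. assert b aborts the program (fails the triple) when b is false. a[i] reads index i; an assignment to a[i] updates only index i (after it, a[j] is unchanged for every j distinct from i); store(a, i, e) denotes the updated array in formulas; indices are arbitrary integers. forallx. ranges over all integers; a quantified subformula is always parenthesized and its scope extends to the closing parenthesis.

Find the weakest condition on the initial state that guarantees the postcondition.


Working backward. After the program, the postcondition p + 5 == -5 must hold; in canonical form it is p == -10.
Before acc := 3*y - 6: p == -10
Before p := y - 2: y == -8
Then branch requires y == -8; else branch requires ((acc + 2*p != -3 && arr[p + 3] + arr[y + 2] != 0) ==> ((acc != 2 ==> tab[acc] < 8) && 3*acc == -3)) && ((!(acc + 2*p != -3 && arr[p + 3] + arr[y + 2] != 0)) ==> y == -8).
Before the if: ((arr[4] > -10 && 2*cnt + y <= 9) ==> y == -8) && ((!(arr[4] > -10 && 2*cnt + y <= 9)) ==> (((acc + 2*p != -3 && arr[p + 3] + arr[y + 2] != 0) ==> ((acc != 2 ==> tab[acc] < 8) && 3*acc == -3)) && ((!(acc + 2*p != -3 && arr[p + 3] + arr[y + 2] != 0)) ==> y == -8)))
Answer: WP = ((arr[4] > -10 && 2*cnt + y <= 9) ==> y == -8) && ((!(arr[4] > -10 && 2*cnt + y <= 9)) ==> (((acc + 2*p != -3 && arr[p + 3] + arr[y + 2] != 0) ==> ((acc != 2 ==> tab[acc] < 8) && 3*acc == -3)) && ((!(acc + 2*p != -3 && arr[p + 3] + arr[y + 2] != 0)) ==> y == -8)))


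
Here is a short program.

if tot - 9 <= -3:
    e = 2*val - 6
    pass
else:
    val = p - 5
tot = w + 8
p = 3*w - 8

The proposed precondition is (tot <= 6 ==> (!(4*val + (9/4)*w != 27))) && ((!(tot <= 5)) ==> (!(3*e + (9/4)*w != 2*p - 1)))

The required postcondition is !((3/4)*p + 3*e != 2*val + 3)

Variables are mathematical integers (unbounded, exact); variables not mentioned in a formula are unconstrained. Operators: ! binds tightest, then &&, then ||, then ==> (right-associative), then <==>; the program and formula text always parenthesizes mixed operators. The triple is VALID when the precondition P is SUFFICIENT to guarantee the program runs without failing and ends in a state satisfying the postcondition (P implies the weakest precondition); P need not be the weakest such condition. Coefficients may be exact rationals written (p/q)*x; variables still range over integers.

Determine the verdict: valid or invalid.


Working backward. After the program, the postcondition !((3/4)*p + 3*e != 2*val + 3) must hold; in canonical form it is !(3*e + (3/4)*p != 2*val + 3).
Before p := 3*w - 8: !(3*e + (9/4)*w != 2*val + 9)
Before tot := w + 8: !(3*e + (9/4)*w != 2*val + 9)
Then branch requires !(4*val + (9/4)*w != 27); else branch requires !(3*e + (9/4)*w != 2*p - 1).
Before the if: (tot <= 6 ==> (!(4*val + (9/4)*w != 27))) && ((!(tot <= 6)) ==> (!(3*e + (9/4)*w != 2*p - 1)))
The weakest precondition is (tot <= 6 ==> (!(4*val + (9/4)*w != 27))) && ((!(tot <= 6)) ==> (!(3*e + (9/4)*w != 2*p - 1))).
Check whether (tot <= 6 ==> (!(4*val + (9/4)*w != 27))) && ((!(tot <= 5)) ==> (!(3*e + (9/4)*w != 2*p - 1))) implies it.
Every state satisfying the precondition satisfies the weakest precondition: the implication holds.
Answer: valid


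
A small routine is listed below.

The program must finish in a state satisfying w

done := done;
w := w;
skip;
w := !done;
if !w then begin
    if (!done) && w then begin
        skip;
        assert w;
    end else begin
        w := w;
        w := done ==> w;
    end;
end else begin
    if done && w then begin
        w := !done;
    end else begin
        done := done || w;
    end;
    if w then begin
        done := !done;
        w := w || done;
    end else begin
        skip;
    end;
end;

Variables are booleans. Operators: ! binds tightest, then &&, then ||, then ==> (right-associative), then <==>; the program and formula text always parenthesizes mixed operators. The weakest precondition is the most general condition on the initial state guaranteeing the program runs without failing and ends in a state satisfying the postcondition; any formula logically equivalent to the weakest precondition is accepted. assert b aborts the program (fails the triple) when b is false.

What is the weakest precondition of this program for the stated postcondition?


Working backward. After the program, w must hold.
Then branch requires (((!done) && w) ==> w) && ((!((!done) && w)) ==> (done ==> w)); else branch requires ((done && w) ==> (done ==> (!done))) && ((!(done && w)) ==> ((w ==> (w || (!(done || w)))) && ((!w) ==> w))).
Before the if: ((!w) ==> ((((!done) && w) ==> w) && ((!((!done) && w)) ==> (done ==> w)))) && (w ==> (((done && w) ==> (done ==> (!done))) && ((!(done && w)) ==> ((w ==> (w || (!(done || w)))) && ((!w) ==> w)))))
Before w := !done: (done ==> (done ==> (done ==> (!done)))) && ((!done) ==> (done ==> (!done)))
Before skip: (done ==> (done ==> (done ==> (!done)))) && ((!done) ==> (done ==> (!done)))
Before w := w: (done ==> (done ==> (done ==> (!done)))) && ((!done) ==> (done ==> (!done)))
Before done := done: (done ==> (done ==> (done ==> (!done)))) && ((!done) ==> (done ==> (!done)))
Answer: WP = (done ==> (done ==> (done ==> (!done)))) && ((!done) ==> (done ==> (!done)))


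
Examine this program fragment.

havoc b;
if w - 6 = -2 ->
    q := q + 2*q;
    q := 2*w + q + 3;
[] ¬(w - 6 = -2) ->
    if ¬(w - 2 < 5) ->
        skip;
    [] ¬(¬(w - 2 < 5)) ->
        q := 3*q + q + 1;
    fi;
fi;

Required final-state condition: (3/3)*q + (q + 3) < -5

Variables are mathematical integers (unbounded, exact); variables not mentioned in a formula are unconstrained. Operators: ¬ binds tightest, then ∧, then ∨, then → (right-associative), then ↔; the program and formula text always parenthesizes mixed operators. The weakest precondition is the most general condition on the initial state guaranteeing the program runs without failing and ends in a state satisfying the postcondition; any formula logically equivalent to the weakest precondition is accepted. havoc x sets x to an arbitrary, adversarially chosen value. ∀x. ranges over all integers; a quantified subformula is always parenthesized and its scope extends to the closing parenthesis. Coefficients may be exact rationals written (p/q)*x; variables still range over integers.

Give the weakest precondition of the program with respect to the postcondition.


Working backward. After the program, the postcondition (3/3)*q + (q + 3) < -5 must hold; in canonical form it is 2*q < -8.
Then branch requires 6*q + 4*w < -14; else branch requires ((¬(w < 7)) → 2*q < -8) ∧ (w < 7 → 8*q < -10).
Before the if: (w = 4 → 6*q + 4*w < -14) ∧ ((¬(w = 4)) → (((¬(w < 7)) → 2*q < -8) ∧ (w < 7 → 8*q < -10)))
Before havoc b: (w = 4 → 6*q + 4*w < -14) ∧ ((¬(w = 4)) → (((¬(w < 7)) → 2*q < -8) ∧ (w < 7 → 8*q < -10)))
Answer: WP = (w = 4 → 6*q + 4*w < -14) ∧ ((¬(w = 4)) → (((¬(w < 7)) → 2*q < -8) ∧ (w < 7 → 8*q < -10)))


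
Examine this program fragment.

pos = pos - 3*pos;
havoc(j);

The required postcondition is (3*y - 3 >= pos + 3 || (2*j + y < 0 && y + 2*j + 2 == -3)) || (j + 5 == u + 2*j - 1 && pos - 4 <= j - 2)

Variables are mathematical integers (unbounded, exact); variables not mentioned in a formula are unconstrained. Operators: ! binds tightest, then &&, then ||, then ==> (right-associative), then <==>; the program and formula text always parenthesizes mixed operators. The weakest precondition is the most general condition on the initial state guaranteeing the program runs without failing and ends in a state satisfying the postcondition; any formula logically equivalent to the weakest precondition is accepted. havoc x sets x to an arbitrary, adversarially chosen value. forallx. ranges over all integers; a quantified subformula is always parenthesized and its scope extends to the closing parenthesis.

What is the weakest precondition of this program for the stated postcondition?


Working backward. After the program, the postcondition (3*y - 3 >= pos + 3 || (2*j + y < 0 && y + 2*j + 2 == -3)) || (j + 5 == u + 2*j - 1 && pos - 4 <= j - 2) must hold; in canonical form it is 3*y >= pos + 6 || (2*j + y < 0 && 2*j + y == -5) || (j + u == 6 && pos <= j + 2).
Before havoc j: forall j_1. (3*y >= pos + 6 || (2*j_1 + y < 0 && 2*j_1 + y == -5) || (j_1 + u == 6 && pos <= j_1 + 2))
Before pos := pos - 3*pos: forall j_1. (2*pos + 3*y >= 6 || (2*j_1 + y < 0 && 2*j_1 + y == -5) || (j_1 + u == 6 && j_1 + 2*pos >= -2))
Answer: WP = forall j_1. (2*pos + 3*y >= 6 || (2*j_1 + y < 0 && 2*j_1 + y == -5) || (j_1 + u == 6 && j_1 + 2*pos >= -2))


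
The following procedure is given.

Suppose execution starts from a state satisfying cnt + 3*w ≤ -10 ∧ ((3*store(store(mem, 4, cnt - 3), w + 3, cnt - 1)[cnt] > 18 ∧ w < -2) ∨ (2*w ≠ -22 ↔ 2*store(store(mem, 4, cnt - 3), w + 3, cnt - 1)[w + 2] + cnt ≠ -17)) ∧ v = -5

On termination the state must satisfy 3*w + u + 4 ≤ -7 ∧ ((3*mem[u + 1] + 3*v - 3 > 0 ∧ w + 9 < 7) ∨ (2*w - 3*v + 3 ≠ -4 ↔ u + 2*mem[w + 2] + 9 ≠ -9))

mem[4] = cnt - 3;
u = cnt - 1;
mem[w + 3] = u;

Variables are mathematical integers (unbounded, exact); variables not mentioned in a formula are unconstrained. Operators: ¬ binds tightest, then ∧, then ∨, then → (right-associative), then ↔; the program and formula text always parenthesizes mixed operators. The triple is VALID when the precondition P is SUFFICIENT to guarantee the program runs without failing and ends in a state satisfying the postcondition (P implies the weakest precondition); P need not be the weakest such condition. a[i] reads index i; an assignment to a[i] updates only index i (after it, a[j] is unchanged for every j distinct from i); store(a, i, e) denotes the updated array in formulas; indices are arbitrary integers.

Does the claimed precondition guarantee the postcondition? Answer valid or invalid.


Working backward. After the program, the postcondition 3*w + u + 4 ≤ -7 ∧ ((3*mem[u + 1] + 3*v - 3 > 0 ∧ w + 9 < 7) ∨ (2*w - 3*v + 3 ≠ -4 ↔ u + 2*mem[w + 2] + 9 ≠ -9)) must hold; in canonical form it is u + 3*w ≤ -11 ∧ ((3*mem[u + 1] + 3*v > 3 ∧ w < -2) ∨ (2*w ≠ 3*v - 7 ↔ 2*mem[w + 2] + u ≠ -18)).
Before mem[w + 3] := u: u + 3*w ≤ -11 ∧ ((3*store(mem, w + 3, u)[u + 1] + 3*v > 3 ∧ w < -2) ∨ (2*w ≠ 3*v - 7 ↔ 2*store(mem, w + 3, u)[w + 2] + u ≠ -18))
Before u := cnt - 1: cnt + 3*w ≤ -10 ∧ ((3*store(mem, w + 3, cnt - 1)[cnt] + 3*v > 3 ∧ w < -2) ∨ (2*w ≠ 3*v - 7 ↔ 2*store(mem, w + 3, cnt - 1)[w + 2] + cnt ≠ -17))
Before mem[4] := cnt - 3: cnt + 3*w ≤ -10 ∧ ((3*store(store(mem, 4, cnt - 3), w + 3, cnt - 1)[cnt] + 3*v > 3 ∧ w < -2) ∨ (2*w ≠ 3*v - 7 ↔ 2*store(store(mem, 4, cnt - 3), w + 3, cnt - 1)[w + 2] + cnt ≠ -17))
The weakest precondition is cnt + 3*w ≤ -10 ∧ ((3*store(store(mem, 4, cnt - 3), w + 3, cnt - 1)[cnt] + 3*v > 3 ∧ w < -2) ∨ (2*w ≠ 3*v - 7 ↔ 2*store(store(mem, 4, cnt - 3), w + 3, cnt - 1)[w + 2] + cnt ≠ -17)).
Check whether cnt + 3*w ≤ -10 ∧ ((3*store(store(mem, 4, cnt - 3), w + 3, cnt - 1)[cnt] > 18 ∧ w < -2) ∨ (2*w ≠ -22 ↔ 2*store(store(mem, 4, cnt - 3), w + 3, cnt - 1)[w + 2] + cnt ≠ -17)) ∧ v = -5 implies it.
Every state satisfying the precondition satisfies the weakest precondition: the implication holds.
Answer: valid
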